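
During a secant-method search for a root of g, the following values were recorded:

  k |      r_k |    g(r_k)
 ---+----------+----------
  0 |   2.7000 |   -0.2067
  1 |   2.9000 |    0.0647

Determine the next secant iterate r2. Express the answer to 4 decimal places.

r2 = 2.9000 − 0.0647·(2.9000 − 2.7000) / (0.0647 − (-0.2067))
   = 2.9000 − (0.012940)/(0.271400) = 2.852321

2.8523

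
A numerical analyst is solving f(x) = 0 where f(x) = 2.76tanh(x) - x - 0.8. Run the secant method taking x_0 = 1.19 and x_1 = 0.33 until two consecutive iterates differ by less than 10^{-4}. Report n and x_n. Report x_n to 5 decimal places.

f(1.19) = 0.3023977, f(0.33) = -0.2508827
x_2 = 0.3300000 − (-0.2508827)·(-0.8600000)/(-0.5532803) = 0.7199634;  |Δ| = 0.3899634
f(0.7199634) = 0.1826437
x_3 = 0.7199634 − 0.1826437·(0.3899634)/(0.4335264) = 0.5556727;  |Δ| = 0.1642907
f(0.5556727) = 0.0374641
x_4 = 0.5556727 − 0.0374641·(-0.1642907)/(-0.1451797) = 0.5132770;  |Δ| = 0.0423957
f(0.5132770) = -0.0091921
x_5 = 0.5132770 − (-0.0091921)·(-0.0423957)/(-0.0466562) = 0.5216297;  |Δ| = 0.0083527
f(0.5216297) = 0.0002912
x_6 = 0.5216297 − 0.0002912·(0.0083527)/(0.0094833) = 0.5213732;  |Δ| = 0.0002564
f(0.5213732) = 0.0000021
x_7 = 0.5213732 − 0.0000021·(-0.0002564)/(-0.0002890) = 0.5213714;  |Δ| = 0.0000019
|x_7 − x_6| = 0.0000019 < 10^{-4}

n = 7, x_n = 0.52137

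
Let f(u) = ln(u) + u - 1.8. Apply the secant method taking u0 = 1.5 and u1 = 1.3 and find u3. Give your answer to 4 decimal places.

1.4373

f(1.5) = 0.105465, f(1.3) = -0.237636
u2 = 1.300000 − (-0.237636)·(1.300000 − 1.500000) / (-0.237636 − 0.105465) = 1.300000 − (0.047527)/(-0.343101) = 1.438522
f(1.438522) = 0.002139
u3 = 1.438522 − 0.002139·(1.438522 − 1.300000) / (0.002139 − (-0.237636)) = 1.438522 − (0.000296)/(0.239775) = 1.437287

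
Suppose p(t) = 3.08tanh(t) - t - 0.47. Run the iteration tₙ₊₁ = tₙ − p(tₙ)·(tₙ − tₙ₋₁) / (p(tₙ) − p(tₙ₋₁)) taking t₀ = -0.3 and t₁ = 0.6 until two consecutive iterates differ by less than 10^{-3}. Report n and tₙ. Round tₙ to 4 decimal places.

n = 5, tₙ = 0.2320

p(-0.3) = -1.067243, p(0.6) = 0.584113
t₂ = 0.600000 − 0.584113·(0.900000)/(1.651356) = 0.281655;  |Δ| = 0.318345
p(0.281655) = 0.093608
t₃ = 0.281655 − 0.093608·(-0.318345)/(-0.490505) = 0.220902;  |Δ| = 0.060753
p(0.220902) = -0.021379
t₄ = 0.220902 − (-0.021379)·(-0.060753)/(-0.114987) = 0.232197;  |Δ| = 0.011296
p(0.232197) = 0.000389
t₅ = 0.232197 − 0.000389·(0.011296)/(0.021768) = 0.231996;  |Δ| = 0.000202
|t₅ − t₄| = 0.000202 < 10^{-3}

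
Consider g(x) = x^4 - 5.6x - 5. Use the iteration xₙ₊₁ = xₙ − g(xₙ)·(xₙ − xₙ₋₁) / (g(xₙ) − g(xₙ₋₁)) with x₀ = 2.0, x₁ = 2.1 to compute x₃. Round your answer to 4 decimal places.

2.0075

g(2.0) = -0.200000, g(2.1) = 2.688100
x₂ = 2.100000 − 2.688100·(2.100000 − 2.000000) / (2.688100 − (-0.200000)) = 2.100000 − (0.268810)/(2.888100) = 2.006925
g(2.006925) = -0.016027
x₃ = 2.006925 − (-0.016027)·(2.006925 − 2.100000) / (-0.016027 − 2.688100) = 2.006925 − (0.001492)/(-2.704127) = 2.007477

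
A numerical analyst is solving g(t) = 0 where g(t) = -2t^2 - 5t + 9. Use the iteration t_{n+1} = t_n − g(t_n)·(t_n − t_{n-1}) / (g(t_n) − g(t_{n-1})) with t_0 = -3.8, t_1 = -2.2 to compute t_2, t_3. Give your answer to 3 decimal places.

g(-3.8) = -0.88000, g(-2.2) = 10.32000
t_2 = -2.20000 − 10.32000·(-2.20000 − (-3.80000)) / (10.32000 − (-0.88000)) = -2.20000 − (16.51200)/(11.20000) = -3.67429
g(-3.67429) = 0.37068
t_3 = -3.67429 − 0.37068·(-3.67429 − (-2.20000)) / (0.37068 − 10.32000) = -3.67429 − (-0.54648)/(-9.94932) = -3.72921

-3.674, -3.729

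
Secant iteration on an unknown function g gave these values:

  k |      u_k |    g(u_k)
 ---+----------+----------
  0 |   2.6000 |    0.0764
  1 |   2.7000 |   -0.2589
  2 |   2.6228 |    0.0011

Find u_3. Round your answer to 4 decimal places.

u_3 = 2.6228 − 0.0011·(2.6228 − 2.7000) / (0.0011 − (-0.2589))
   = 2.6228 − (-0.000085)/(0.260000) = 2.623127

2.6231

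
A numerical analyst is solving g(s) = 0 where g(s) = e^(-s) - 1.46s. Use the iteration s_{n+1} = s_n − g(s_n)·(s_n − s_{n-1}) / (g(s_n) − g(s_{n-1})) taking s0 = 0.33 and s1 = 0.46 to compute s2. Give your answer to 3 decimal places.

0.441

g(0.33) = 0.23712, g(0.46) = -0.04032
s2 = 0.46000 − (-0.04032)·(0.46000 − 0.33000) / (-0.04032 − 0.23712) = 0.46000 − (-0.00524)/(-0.27744) = 0.44111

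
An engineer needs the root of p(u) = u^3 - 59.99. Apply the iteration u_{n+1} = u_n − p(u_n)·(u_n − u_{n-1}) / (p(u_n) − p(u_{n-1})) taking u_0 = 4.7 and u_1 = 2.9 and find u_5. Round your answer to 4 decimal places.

3.9146

p(4.7) = 43.833000, p(2.9) = -35.601000
u_2 = 2.900000 − (-35.601000)·(2.900000 − 4.700000) / (-35.601000 − 43.833000) = 2.900000 − (64.081800)/(-79.434000) = 3.706730
p(3.706730) = -9.060091
u_3 = 3.706730 − (-9.060091)·(3.706730 − 2.900000) / (-9.060091 − (-35.601000)) = 3.706730 − (-7.309048)/(26.540909) = 3.982118
p(3.982118) = 3.155502
u_4 = 3.982118 − 3.155502·(3.982118 − 3.706730) / (3.155502 − (-9.060091)) = 3.982118 − (0.868987)/(12.215593) = 3.910981
p(3.910981) = -0.168544
u_5 = 3.910981 − (-0.168544)·(3.910981 − 3.982118) / (-0.168544 − 3.155502) = 3.910981 − (0.011990)/(-3.324046) = 3.914588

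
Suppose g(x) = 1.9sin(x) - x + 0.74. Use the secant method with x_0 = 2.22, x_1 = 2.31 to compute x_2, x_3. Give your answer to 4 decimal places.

g(2.22) = 0.033474, g(2.31) = -0.165890
x_2 = 2.310000 − (-0.165890)·(2.310000 − 2.220000) / (-0.165890 − 0.033474) = 2.310000 − (-0.014930)/(-0.199364) = 2.235112
g(2.235112) = 0.000833
x_3 = 2.235112 − 0.000833·(2.235112 − 2.310000) / (0.000833 − (-0.165890)) = 2.235112 − (-0.000062)/(0.166723) = 2.235486

2.2351, 2.2355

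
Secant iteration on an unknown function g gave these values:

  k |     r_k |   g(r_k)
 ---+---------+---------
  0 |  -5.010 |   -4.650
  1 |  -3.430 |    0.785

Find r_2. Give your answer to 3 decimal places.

r_2 = -3.430 − 0.785·(-3.430 − (-5.010)) / (0.785 − (-4.650))
   = -3.430 − (1.24030)/(5.43500) = -3.65821

-3.658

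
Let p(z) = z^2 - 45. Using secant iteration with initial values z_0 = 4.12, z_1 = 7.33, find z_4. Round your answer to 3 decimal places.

6.708

p(4.12) = -28.02560, p(7.33) = 8.72890
z_2 = 7.33000 − 8.72890·(7.33000 − 4.12000) / (8.72890 − (-28.02560)) = 7.33000 − (28.01977)/(36.75450) = 6.56765
p(6.56765) = -1.86596
z_3 = 6.56765 − (-1.86596)·(6.56765 − 7.33000) / (-1.86596 − 8.72890) = 6.56765 − (1.42252)/(-10.59486) = 6.70192
p(6.70192) = -0.08433
z_4 = 6.70192 − (-0.08433)·(6.70192 − 6.56765) / (-0.08433 − (-1.86596)) = 6.70192 − (-0.01132)/(1.78164) = 6.70827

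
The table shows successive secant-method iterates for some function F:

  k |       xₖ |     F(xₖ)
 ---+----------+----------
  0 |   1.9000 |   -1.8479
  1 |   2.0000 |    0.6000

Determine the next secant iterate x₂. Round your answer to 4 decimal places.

x₂ = 2.0000 − 0.6000·(2.0000 − 1.9000) / (0.6000 − (-1.8479))
   = 2.0000 − (0.060000)/(2.447900) = 1.975489

1.9755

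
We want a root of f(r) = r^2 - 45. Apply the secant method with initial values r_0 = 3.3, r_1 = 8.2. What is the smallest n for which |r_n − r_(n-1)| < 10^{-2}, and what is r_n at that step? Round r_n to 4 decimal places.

n = 5, r_n = 6.7082

f(3.3) = -34.110000, f(8.2) = 22.240000
r_2 = 8.200000 − 22.240000·(4.900000)/(56.350000) = 6.266087;  |Δ| = 1.933913
f(6.266087) = -5.736154
r_3 = 6.266087 − (-5.736154)·(-1.933913)/(-27.976154) = 6.662611;  |Δ| = 0.396524
f(6.662611) = -0.609612
r_4 = 6.662611 − (-0.609612)·(0.396524)/(5.126542) = 6.709763;  |Δ| = 0.047152
f(6.709763) = 0.020920
r_5 = 6.709763 − 0.020920·(0.047152)/(0.630532) = 6.708199;  |Δ| = 0.001564
|r_5 − r_4| = 0.001564 < 10^{-2}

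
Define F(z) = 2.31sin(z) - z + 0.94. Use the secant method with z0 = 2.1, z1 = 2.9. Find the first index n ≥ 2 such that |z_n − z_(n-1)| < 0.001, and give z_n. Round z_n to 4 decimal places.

n = 5, z_n = 2.4367

F(2.1) = 0.834014, F(2.9) = -1.407334
z2 = 2.900000 − (-1.407334)·(0.800000)/(-2.241348) = 2.397683;  |Δ| = 0.502317
F(2.397683) = 0.106580
z3 = 2.397683 − 0.106580·(-0.502317)/(1.513914) = 2.433046;  |Δ| = 0.035363
F(2.433046) = 0.010142
z4 = 2.433046 − 0.010142·(0.035363)/(-0.096438) = 2.436765;  |Δ| = 0.003719
F(2.436765) = -0.000111
z5 = 2.436765 − (-0.000111)·(0.003719)/(-0.010253) = 2.436725;  |Δ| = 0.000040
|z5 − z4| = 0.000040 < 0.001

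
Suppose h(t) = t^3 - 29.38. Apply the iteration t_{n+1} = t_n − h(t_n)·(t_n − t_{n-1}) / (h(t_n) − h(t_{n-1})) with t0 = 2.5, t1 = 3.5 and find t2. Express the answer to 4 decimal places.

3.0048

h(2.5) = -13.755000, h(3.5) = 13.495000
t2 = 3.500000 − 13.495000·(3.500000 − 2.500000) / (13.495000 − (-13.755000)) = 3.500000 − (13.495000)/(27.250000) = 3.004771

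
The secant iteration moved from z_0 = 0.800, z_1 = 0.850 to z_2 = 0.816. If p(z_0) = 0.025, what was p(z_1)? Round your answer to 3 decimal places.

-0.053

The secant line through (0.800, 0.025) and (0.850, p(z_1)) crosses zero at z_2 = 0.816.
So (0.800, 0.025), (0.850, p(z_1)), (0.816, 0) are collinear:
p(z_1) = 0.025 · (0.850 − 0.816) / (0.800 − 0.816) = 0.025 · (0.03400)/(-0.01600) = -0.05313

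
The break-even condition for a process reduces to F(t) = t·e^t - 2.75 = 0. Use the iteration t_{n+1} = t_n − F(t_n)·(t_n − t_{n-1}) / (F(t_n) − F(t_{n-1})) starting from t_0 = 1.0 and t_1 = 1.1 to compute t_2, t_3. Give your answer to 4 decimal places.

F(1.0) = -0.031718, F(1.1) = 0.554583
t_2 = 1.100000 − 0.554583·(1.100000 − 1.000000) / (0.554583 − (-0.031718)) = 1.100000 − (0.055458)/(0.586301) = 1.005410
F(1.005410) = -0.002187
t_3 = 1.005410 − (-0.002187)·(1.005410 − 1.100000) / (-0.002187 − 0.554583) = 1.005410 − (0.000207)/(-0.556770) = 1.005781

1.0054, 1.0058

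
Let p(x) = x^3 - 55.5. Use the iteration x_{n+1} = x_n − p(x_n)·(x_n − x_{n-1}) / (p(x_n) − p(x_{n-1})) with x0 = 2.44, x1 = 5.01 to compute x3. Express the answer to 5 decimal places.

3.69781

p(2.44) = -40.9732160, p(5.01) = 70.2515010
x2 = 5.0100000 − 70.2515010·(5.0100000 − 2.4400000) / (70.2515010 − (-40.9732160)) = 5.0100000 − (180.5463576)/(111.2247170) = 3.3867425
p(3.3867425) = -16.6539801
x3 = 3.3867425 − (-16.6539801)·(3.3867425 − 5.0100000) / (-16.6539801 − 70.2515010) = 3.3867425 − (27.0336984)/(-86.9054811) = 3.6978126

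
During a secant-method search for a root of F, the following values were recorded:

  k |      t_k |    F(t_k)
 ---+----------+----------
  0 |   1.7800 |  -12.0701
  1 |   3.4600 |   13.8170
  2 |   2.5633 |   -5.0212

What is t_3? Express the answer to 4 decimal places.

2.8023

t_3 = 2.5633 − (-5.0212)·(2.5633 − 3.4600) / (-5.0212 − 13.8170)
   = 2.5633 − (4.502510)/(-18.838200) = 2.802310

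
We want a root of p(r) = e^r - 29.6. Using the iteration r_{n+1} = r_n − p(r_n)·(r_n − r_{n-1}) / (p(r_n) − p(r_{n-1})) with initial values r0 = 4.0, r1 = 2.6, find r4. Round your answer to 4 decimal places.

3.3742

p(4.0) = 24.998150, p(2.6) = -16.136262
r2 = 2.600000 − (-16.136262)·(2.600000 − 4.000000) / (-16.136262 − 24.998150) = 2.600000 − (22.590767)/(-41.134412) = 3.149194
p(3.149194) = -6.282740
r3 = 3.149194 − (-6.282740)·(3.149194 − 2.600000) / (-6.282740 − (-16.136262)) = 3.149194 − (-3.450442)/(9.853522) = 3.499367
p(3.499367) = 3.494508
r4 = 3.499367 − 3.494508·(3.499367 − 3.149194) / (3.494508 − (-6.282740)) = 3.499367 − (1.223684)/(9.777248) = 3.374211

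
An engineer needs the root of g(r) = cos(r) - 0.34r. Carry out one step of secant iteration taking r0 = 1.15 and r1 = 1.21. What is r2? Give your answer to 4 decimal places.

g(1.15) = 0.017487, g(1.21) = -0.058381
r2 = 1.210000 − (-0.058381)·(1.210000 − 1.150000) / (-0.058381 − 0.017487) = 1.210000 − (-0.003503)/(-0.075868) = 1.163830

1.1638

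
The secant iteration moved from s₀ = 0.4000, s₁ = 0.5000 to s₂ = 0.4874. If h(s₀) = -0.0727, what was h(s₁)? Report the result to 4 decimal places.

The secant line through (0.4000, -0.0727) and (0.5000, h(s₁)) crosses zero at s₂ = 0.4874.
So (0.4000, -0.0727), (0.5000, h(s₁)), (0.4874, 0) are collinear:
h(s₁) = -0.0727 · (0.5000 − 0.4874) / (0.4000 − 0.4874) = -0.0727 · (0.012600)/(-0.087400) = 0.010481

0.0105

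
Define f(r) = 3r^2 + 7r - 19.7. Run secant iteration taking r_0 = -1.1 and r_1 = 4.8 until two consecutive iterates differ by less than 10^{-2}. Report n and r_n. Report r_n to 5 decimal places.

f(-1.1) = -23.7700000, f(4.8) = 83.0200000
r_2 = 4.8000000 − 83.0200000·(5.9000000)/(106.7900000) = 0.2132597;  |Δ| = 4.5867403
f(0.2132597) = -18.0707433
r_3 = 0.2132597 − (-18.0707433)·(-4.5867403)/(-101.0907433) = 1.0331746;  |Δ| = 0.8199149
f(1.0331746) = -9.2654289
r_4 = 1.0331746 − (-9.2654289)·(0.8199149)/(8.8053143) = 1.8959335;  |Δ| = 0.8627589
f(1.8959335) = 4.3552253
r_5 = 1.8959335 − 4.3552253·(0.8627589)/(13.6206543) = 1.6200650;  |Δ| = 0.2758685
f(1.6200650) = -0.4857137
r_6 = 1.6200650 − (-0.4857137)·(-0.2758685)/(-4.8409390) = 1.6477441;  |Δ| = 0.0276792
f(1.6477441) = -0.0206090
r_7 = 1.6477441 − (-0.0206090)·(0.0276792)/(0.4651047) = 1.6489706;  |Δ| = 0.0012265
|r_7 − r_6| = 0.0012265 < 10^{-2}

n = 7, r_n = 1.64897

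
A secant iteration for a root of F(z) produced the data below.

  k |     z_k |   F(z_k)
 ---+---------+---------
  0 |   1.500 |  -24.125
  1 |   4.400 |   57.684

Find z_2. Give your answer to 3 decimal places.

2.355

z_2 = 4.400 − 57.684·(4.400 − 1.500) / (57.684 − (-24.125))
   = 4.400 − (167.28360)/(81.80900) = 2.35519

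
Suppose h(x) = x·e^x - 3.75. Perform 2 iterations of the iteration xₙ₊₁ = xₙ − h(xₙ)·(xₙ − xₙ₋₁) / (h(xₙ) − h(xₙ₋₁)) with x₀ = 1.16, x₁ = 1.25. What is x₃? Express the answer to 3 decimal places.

h(1.16) = -0.04968, h(1.25) = 0.61293
x₂ = 1.25000 − 0.61293·(1.25000 − 1.16000) / (0.61293 − (-0.04968)) = 1.25000 − (0.05516)/(0.66261) = 1.16675
h(1.16675) = -0.00295
x₃ = 1.16675 − (-0.00295)·(1.16675 − 1.25000) / (-0.00295 − 0.61293) = 1.16675 − (0.00025)/(-0.61588) = 1.16715

1.167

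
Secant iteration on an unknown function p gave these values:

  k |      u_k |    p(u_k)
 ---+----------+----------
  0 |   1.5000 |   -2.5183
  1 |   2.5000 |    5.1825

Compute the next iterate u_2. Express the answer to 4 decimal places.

1.8270

u_2 = 2.5000 − 5.1825·(2.5000 − 1.5000) / (5.1825 − (-2.5183))
   = 2.5000 − (5.182500)/(7.700800) = 1.827018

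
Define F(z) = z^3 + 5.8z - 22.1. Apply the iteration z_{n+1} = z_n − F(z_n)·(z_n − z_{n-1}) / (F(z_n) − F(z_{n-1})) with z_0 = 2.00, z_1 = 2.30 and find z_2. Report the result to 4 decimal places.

2.1270

F(2.00) = -2.500000, F(2.30) = 3.407000
z_2 = 2.300000 − 3.407000·(2.300000 − 2.000000) / (3.407000 − (-2.500000)) = 2.300000 − (1.022100)/(5.907000) = 2.126968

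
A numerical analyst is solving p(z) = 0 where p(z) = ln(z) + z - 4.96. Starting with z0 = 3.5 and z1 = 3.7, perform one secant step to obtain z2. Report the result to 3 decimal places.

3.662

p(3.5) = -0.20724, p(3.7) = 0.04833
z2 = 3.70000 − 0.04833·(3.70000 − 3.50000) / (0.04833 − (-0.20724)) = 3.70000 − (0.00967)/(0.25557) = 3.66218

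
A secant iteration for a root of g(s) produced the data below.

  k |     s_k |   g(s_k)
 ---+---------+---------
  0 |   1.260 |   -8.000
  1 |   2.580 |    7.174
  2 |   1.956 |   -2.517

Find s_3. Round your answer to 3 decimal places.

2.118

s_3 = 1.956 − (-2.517)·(1.956 − 2.580) / (-2.517 − 7.174)
   = 1.956 − (1.57061)/(-9.69100) = 2.11807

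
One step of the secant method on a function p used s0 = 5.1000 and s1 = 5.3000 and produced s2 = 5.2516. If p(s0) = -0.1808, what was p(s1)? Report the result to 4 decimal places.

0.0577

The secant line through (5.1000, -0.1808) and (5.3000, p(s1)) crosses zero at s2 = 5.2516.
So (5.1000, -0.1808), (5.3000, p(s1)), (5.2516, 0) are collinear:
p(s1) = -0.1808 · (5.3000 − 5.2516) / (5.1000 − 5.2516) = -0.1808 · (0.048400)/(-0.151600) = 0.057722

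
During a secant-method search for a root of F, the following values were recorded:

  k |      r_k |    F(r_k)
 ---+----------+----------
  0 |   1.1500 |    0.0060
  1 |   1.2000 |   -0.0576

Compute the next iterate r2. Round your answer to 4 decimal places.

r2 = 1.2000 − (-0.0576)·(1.2000 − 1.1500) / (-0.0576 − 0.0060)
   = 1.2000 − (-0.002880)/(-0.063600) = 1.154717

1.1547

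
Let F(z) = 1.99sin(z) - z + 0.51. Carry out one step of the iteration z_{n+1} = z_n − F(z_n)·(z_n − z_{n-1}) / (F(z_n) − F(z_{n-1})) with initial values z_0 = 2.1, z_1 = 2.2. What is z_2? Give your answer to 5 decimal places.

2.16118

F(2.1) = 0.1277866, F(2.2) = -0.0810922
z_2 = 2.2000000 − (-0.0810922)·(2.2000000 − 2.1000000) / (-0.0810922 − 0.1277866) = 2.2000000 − (-0.0081092)/(-0.2088788) = 2.1611774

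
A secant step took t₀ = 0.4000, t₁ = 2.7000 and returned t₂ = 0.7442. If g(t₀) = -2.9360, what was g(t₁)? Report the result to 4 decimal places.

16.6828

The secant line through (0.4000, -2.9360) and (2.7000, g(t₁)) crosses zero at t₂ = 0.7442.
So (0.4000, -2.9360), (2.7000, g(t₁)), (0.7442, 0) are collinear:
g(t₁) = -2.9360 · (2.7000 − 0.7442) / (0.4000 − 0.7442) = -2.9360 · (1.955800)/(-0.344200) = 16.682826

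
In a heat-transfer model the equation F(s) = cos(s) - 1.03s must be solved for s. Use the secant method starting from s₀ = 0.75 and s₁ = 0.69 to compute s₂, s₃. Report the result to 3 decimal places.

F(0.75) = -0.04081, F(0.69) = 0.06055
s₂ = 0.69000 − 0.06055·(0.69000 − 0.75000) / (0.06055 − (-0.04081)) = 0.69000 − (-0.00363)/(0.10136) = 0.72584
F(0.72584) = 0.00032
s₃ = 0.72584 − 0.00032·(0.72584 − 0.69000) / (0.00032 − 0.06055) = 0.72584 − (0.00001)/(-0.06022) = 0.72603

0.726, 0.726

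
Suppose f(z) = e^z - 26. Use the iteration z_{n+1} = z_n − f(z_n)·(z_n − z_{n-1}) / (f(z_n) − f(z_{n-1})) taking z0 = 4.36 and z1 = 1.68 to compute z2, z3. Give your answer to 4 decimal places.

2.4387, 4.2496

f(4.36) = 52.257134, f(1.68) = -20.634444
z2 = 1.680000 − (-20.634444)·(1.680000 − 4.360000) / (-20.634444 − 52.257134) = 1.680000 − (55.300310)/(-72.891578) = 2.438665
f(2.438665) = -14.542262
z3 = 2.438665 − (-14.542262)·(2.438665 − 1.680000) / (-14.542262 − (-20.634444)) = 2.438665 − (-11.032710)/(6.092182) = 4.249627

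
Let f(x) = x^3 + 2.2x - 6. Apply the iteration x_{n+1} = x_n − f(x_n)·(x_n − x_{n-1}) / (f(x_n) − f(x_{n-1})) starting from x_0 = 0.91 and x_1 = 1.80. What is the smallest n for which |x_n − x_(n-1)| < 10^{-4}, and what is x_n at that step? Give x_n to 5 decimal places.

f(0.91) = -3.2444290, f(1.80) = 3.7920000
x_2 = 1.8000000 − 3.7920000·(0.8900000)/(7.0364290) = 1.3203703;  |Δ| = 0.4796297
f(1.3203703) = -0.7932808
x_3 = 1.3203703 − (-0.7932808)·(-0.4796297)/(-4.5852808) = 1.4033491;  |Δ| = 0.0829788
f(1.4033491) = -0.1488919
x_4 = 1.4033491 − (-0.1488919)·(0.0829788)/(0.6443889) = 1.4225221;  |Δ| = 0.0191730
f(1.4225221) = 0.0081206
x_5 = 1.4225221 − 0.0081206·(0.0191730)/(0.1570126) = 1.4215305;  |Δ| = 0.0009916
f(1.4215305) = -0.0000766
x_6 = 1.4215305 − (-0.0000766)·(-0.0009916)/(-0.0081972) = 1.4215398;  |Δ| = 0.0000093
|x_6 − x_5| = 0.0000093 < 10^{-4}

n = 6, x_n = 1.42154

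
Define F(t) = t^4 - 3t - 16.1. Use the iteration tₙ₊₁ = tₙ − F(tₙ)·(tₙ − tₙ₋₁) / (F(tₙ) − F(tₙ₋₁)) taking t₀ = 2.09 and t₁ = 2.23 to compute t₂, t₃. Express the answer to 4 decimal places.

F(2.09) = -3.289702, F(2.23) = 1.939734
t₂ = 2.230000 − 1.939734·(2.230000 − 2.090000) / (1.939734 − (-3.289702)) = 2.230000 − (0.271563)/(5.229437) = 2.178070
F(2.178070) = -0.128766
t₃ = 2.178070 − (-0.128766)·(2.178070 − 2.230000) / (-0.128766 − 1.939734) = 2.178070 − (0.006687)/(-2.068500) = 2.181303

2.1781, 2.1813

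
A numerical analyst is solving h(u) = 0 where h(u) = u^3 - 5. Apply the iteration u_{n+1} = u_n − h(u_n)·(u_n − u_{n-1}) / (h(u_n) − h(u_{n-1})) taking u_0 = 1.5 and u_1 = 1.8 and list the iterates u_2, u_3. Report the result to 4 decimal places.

h(1.5) = -1.625000, h(1.8) = 0.832000
u_2 = 1.800000 − 0.832000·(1.800000 − 1.500000) / (0.832000 − (-1.625000)) = 1.800000 − (0.249600)/(2.457000) = 1.698413
h(1.698413) = -0.100749
u_3 = 1.698413 − (-0.100749)·(1.698413 − 1.800000) / (-0.100749 − 0.832000) = 1.698413 − (0.010235)/(-0.932749) = 1.709385

1.6984, 1.7094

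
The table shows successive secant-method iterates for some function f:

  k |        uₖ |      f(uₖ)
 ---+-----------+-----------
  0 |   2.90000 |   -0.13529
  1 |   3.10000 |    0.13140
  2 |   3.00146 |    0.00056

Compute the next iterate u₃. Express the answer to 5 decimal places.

u₃ = 3.00146 − 0.00056·(3.00146 − 3.10000) / (0.00056 − 0.13140)
   = 3.00146 − (-0.0000552)/(-0.1308400) = 3.0010382

3.00104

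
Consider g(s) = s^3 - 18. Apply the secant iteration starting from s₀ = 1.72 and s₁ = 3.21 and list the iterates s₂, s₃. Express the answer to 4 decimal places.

g(1.72) = -12.911552, g(3.21) = 15.076161
s₂ = 3.210000 − 15.076161·(3.210000 − 1.720000) / (15.076161 − (-12.911552)) = 3.210000 − (22.463480)/(27.987713) = 2.407381
g(2.407381) = -4.048070
s₃ = 2.407381 − (-4.048070)·(2.407381 − 3.210000) / (-4.048070 − 15.076161) = 2.407381 − (3.249059)/(-19.124231) = 2.577273

2.4074, 2.5773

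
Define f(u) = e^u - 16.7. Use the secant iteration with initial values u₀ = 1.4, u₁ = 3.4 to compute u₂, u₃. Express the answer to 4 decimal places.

f(1.4) = -12.644800, f(3.4) = 13.264100
u₂ = 3.400000 − 13.264100·(3.400000 − 1.400000) / (13.264100 − (-12.644800)) = 3.400000 − (26.528200)/(25.908900) = 2.376097
f(2.376097) = -5.937186
u₃ = 2.376097 − (-5.937186)·(2.376097 − 3.400000) / (-5.937186 − 13.264100) = 2.376097 − (6.079103)/(-19.201286) = 2.692696

2.3761, 2.6927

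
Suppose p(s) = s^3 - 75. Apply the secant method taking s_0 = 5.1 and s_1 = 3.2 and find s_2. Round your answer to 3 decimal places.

p(5.1) = 57.65100, p(3.2) = -42.23200
s_2 = 3.20000 − (-42.23200)·(3.20000 − 5.10000) / (-42.23200 − 57.65100) = 3.20000 − (80.24080)/(-99.88300) = 4.00335

4.003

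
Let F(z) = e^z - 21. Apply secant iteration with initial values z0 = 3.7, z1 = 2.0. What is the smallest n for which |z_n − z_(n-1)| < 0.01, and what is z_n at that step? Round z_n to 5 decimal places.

n = 6, z_n = 3.04461

F(3.7) = 19.4473044, F(2.0) = -13.6109439
z2 = 2.0000000 − (-13.6109439)·(-1.7000000)/(-33.0582483) = 2.6999344;  |Δ| = 0.6999344
F(2.6999344) = -6.1212446
z3 = 2.6999344 − (-6.1212446)·(0.6999344)/(7.4896993) = 3.2719827;  |Δ| = 0.5720483
F(3.2719827) = 5.3635575
z4 = 3.2719827 − 5.3635575·(0.5720483)/(11.4848021) = 3.0048284;  |Δ| = 0.2671543
F(3.0048284) = -0.8172476
z5 = 3.0048284 − (-0.8172476)·(-0.2671543)/(-6.1808051) = 3.0401525;  |Δ| = 0.0353241
F(3.0401525) = -0.0915692
z6 = 3.0401525 − (-0.0915692)·(0.0353241)/(0.7256784) = 3.0446098;  |Δ| = 0.0044573
|z6 − z5| = 0.0044573 < 0.01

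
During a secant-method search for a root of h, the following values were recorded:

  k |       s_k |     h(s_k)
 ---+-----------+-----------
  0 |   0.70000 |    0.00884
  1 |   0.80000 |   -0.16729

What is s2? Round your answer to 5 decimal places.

0.70502

s2 = 0.80000 − (-0.16729)·(0.80000 − 0.70000) / (-0.16729 − 0.00884)
   = 0.80000 − (-0.0167290)/(-0.1761300) = 0.7050190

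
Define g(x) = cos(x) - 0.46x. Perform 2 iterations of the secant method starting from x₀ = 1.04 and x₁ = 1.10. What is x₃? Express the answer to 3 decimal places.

1.061

g(1.04) = 0.02782, g(1.10) = -0.05240
x₂ = 1.10000 − (-0.05240)·(1.10000 − 1.04000) / (-0.05240 − 0.02782) = 1.10000 − (-0.00314)/(-0.08022) = 1.06081
g(1.06081) = 0.00020
x₃ = 1.06081 − 0.00020·(1.06081 − 1.10000) / (0.00020 − (-0.05240)) = 1.06081 − (-0.00001)/(0.05260) = 1.06095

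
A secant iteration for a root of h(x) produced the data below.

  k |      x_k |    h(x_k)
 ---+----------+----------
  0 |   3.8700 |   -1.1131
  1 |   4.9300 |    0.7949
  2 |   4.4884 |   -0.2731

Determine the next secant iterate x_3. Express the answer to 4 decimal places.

x_3 = 4.4884 − (-0.2731)·(4.4884 − 4.9300) / (-0.2731 − 0.7949)
   = 4.4884 − (0.120601)/(-1.068000) = 4.601322

4.6013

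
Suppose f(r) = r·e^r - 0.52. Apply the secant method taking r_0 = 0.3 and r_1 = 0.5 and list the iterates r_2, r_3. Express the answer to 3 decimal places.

0.355, 0.361

f(0.3) = -0.11504, f(0.5) = 0.30436
r_2 = 0.50000 − 0.30436·(0.50000 − 0.30000) / (0.30436 − (-0.11504)) = 0.50000 − (0.06087)/(0.41940) = 0.35486
f(0.35486) = -0.01398
r_3 = 0.35486 − (-0.01398)·(0.35486 − 0.50000) / (-0.01398 − 0.30436) = 0.35486 − (0.00203)/(-0.31834) = 0.36123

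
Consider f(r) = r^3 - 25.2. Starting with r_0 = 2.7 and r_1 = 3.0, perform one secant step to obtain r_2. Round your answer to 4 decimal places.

f(2.7) = -5.517000, f(3.0) = 1.800000
r_2 = 3.000000 − 1.800000·(3.000000 − 2.700000) / (1.800000 − (-5.517000)) = 3.000000 − (0.540000)/(7.317000) = 2.926199

2.9262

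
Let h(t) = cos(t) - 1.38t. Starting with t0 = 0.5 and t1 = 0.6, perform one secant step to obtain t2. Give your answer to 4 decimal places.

0.5986

h(0.5) = 0.187583, h(0.6) = -0.002664
t2 = 0.600000 − (-0.002664)·(0.600000 − 0.500000) / (-0.002664 − 0.187583) = 0.600000 − (-0.000266)/(-0.190247) = 0.598600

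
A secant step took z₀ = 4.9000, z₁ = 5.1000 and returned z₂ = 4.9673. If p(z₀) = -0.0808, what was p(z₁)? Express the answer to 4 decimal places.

The secant line through (4.9000, -0.0808) and (5.1000, p(z₁)) crosses zero at z₂ = 4.9673.
So (4.9000, -0.0808), (5.1000, p(z₁)), (4.9673, 0) are collinear:
p(z₁) = -0.0808 · (5.1000 − 4.9673) / (4.9000 − 4.9673) = -0.0808 · (0.132700)/(-0.067300) = 0.159319

0.1593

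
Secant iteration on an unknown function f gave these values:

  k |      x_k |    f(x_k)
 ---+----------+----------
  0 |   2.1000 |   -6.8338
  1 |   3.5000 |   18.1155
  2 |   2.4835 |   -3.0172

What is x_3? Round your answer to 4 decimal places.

2.6286

x_3 = 2.4835 − (-3.0172)·(2.4835 − 3.5000) / (-3.0172 − 18.1155)
   = 2.4835 − (3.066984)/(-21.132700) = 2.628630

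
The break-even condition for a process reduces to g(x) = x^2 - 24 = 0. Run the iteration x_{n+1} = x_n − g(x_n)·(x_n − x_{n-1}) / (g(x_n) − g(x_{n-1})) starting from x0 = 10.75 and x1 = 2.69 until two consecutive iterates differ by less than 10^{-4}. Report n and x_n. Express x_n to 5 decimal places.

g(10.75) = 91.5625000, g(2.69) = -16.7639000
x2 = 2.6900000 − (-16.7639000)·(-8.0600000)/(-108.3264000) = 3.9373140;  |Δ| = 1.2473140
g(3.9373140) = -8.4975586
x3 = 3.9373140 − (-8.4975586)·(1.2473140)/(8.2663414) = 5.2195165;  |Δ| = 1.2822025
g(5.2195165) = 3.2433524
x4 = 5.2195165 − 3.2433524·(1.2822025)/(11.7409109) = 4.8653162;  |Δ| = 0.3542003
g(4.8653162) = -0.3286987
x5 = 4.8653162 − (-0.3286987)·(-0.3542003)/(-3.5720510) = 4.8979095;  |Δ| = 0.0325934
g(4.8979095) = -0.0104823
x6 = 4.8979095 − (-0.0104823)·(0.0325934)/(0.3182164) = 4.8989832;  |Δ| = 0.0010736
g(4.8989832) = 0.0000361
x7 = 4.8989832 − 0.0000361·(0.0010736)/(0.0105184) = 4.8989795;  |Δ| = 0.0000037
|x7 − x6| = 0.0000037 < 10^{-4}

n = 7, x_n = 4.89898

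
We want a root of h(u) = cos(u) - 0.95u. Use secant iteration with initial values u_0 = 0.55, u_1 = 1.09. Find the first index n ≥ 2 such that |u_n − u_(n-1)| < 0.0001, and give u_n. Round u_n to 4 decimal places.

n = 5, u_n = 0.7617

h(0.55) = 0.330025, h(1.09) = -0.573015
u_2 = 1.090000 − (-0.573015)·(0.540000)/(-0.903039) = 0.747348;  |Δ| = 0.342652
h(0.747348) = 0.023513
u_3 = 0.747348 − 0.023513·(-0.342652)/(0.596528) = 0.760854;  |Δ| = 0.013506
h(0.760854) = 0.001436
u_4 = 0.760854 − 0.001436·(0.013506)/(-0.022077) = 0.761733;  |Δ| = 0.000878
h(0.761733) = -0.000005
u_5 = 0.761733 − (-0.000005)·(0.000878)/(-0.001440) = 0.761730;  |Δ| = 0.000003
|u_5 − u_4| = 0.000003 < 0.0001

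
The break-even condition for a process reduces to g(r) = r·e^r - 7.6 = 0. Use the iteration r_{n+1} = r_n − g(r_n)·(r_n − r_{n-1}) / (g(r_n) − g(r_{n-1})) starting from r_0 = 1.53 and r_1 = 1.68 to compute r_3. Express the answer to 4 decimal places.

1.5741

g(1.53) = -0.534189, g(1.68) = 1.414134
r_2 = 1.680000 − 1.414134·(1.680000 − 1.530000) / (1.414134 − (-0.534189)) = 1.680000 − (0.212120)/(1.948323) = 1.571127
g(1.571127) = -0.039631
r_3 = 1.571127 − (-0.039631)·(1.571127 − 1.680000) / (-0.039631 − 1.414134) = 1.571127 − (0.004315)/(-1.453765) = 1.574095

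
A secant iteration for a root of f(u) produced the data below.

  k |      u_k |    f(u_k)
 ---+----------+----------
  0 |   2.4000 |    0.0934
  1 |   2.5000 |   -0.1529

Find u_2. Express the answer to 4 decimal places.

u_2 = 2.5000 − (-0.1529)·(2.5000 − 2.4000) / (-0.1529 − 0.0934)
   = 2.5000 − (-0.015290)/(-0.246300) = 2.437921

2.4379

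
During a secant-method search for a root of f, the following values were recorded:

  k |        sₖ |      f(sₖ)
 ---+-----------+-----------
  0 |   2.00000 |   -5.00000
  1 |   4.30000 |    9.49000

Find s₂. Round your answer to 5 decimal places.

2.79365

s₂ = 4.30000 − 9.49000·(4.30000 − 2.00000) / (9.49000 − (-5.00000))
   = 4.30000 − (21.8270000)/(14.4900000) = 2.7936508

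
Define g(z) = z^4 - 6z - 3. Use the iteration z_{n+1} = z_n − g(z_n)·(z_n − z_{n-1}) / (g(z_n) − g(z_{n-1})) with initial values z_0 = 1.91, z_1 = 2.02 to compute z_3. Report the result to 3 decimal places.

g(1.91) = -1.15137, g(2.02) = 1.52966
z_2 = 2.02000 − 1.52966·(2.02000 − 1.91000) / (1.52966 − (-1.15137)) = 2.02000 − (0.16826)/(2.68103) = 1.95724
g(1.95724) = -0.06851
z_3 = 1.95724 − (-0.06851)·(1.95724 − 2.02000) / (-0.06851 − 1.52966) = 1.95724 − (0.00430)/(-1.59818) = 1.95993

1.960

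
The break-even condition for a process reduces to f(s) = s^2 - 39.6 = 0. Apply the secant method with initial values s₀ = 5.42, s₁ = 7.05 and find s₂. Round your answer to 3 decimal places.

6.240

f(5.42) = -10.22360, f(7.05) = 10.10250
s₂ = 7.05000 − 10.10250·(7.05000 − 5.42000) / (10.10250 − (-10.22360)) = 7.05000 − (16.46707)/(20.32610) = 6.23986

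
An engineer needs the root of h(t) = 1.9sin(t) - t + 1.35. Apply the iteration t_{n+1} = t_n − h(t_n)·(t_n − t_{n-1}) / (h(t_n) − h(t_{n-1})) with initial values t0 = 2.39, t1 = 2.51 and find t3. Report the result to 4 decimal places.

2.4949

h(2.39) = 0.257326, h(2.51) = -0.038181
t2 = 2.510000 − (-0.038181)·(2.510000 − 2.390000) / (-0.038181 − 0.257326) = 2.510000 − (-0.004582)/(-0.295507) = 2.494495
h(2.494495) = 0.000964
t3 = 2.494495 − 0.000964·(2.494495 − 2.510000) / (0.000964 − (-0.038181)) = 2.494495 − (-0.000015)/(0.039145) = 2.494877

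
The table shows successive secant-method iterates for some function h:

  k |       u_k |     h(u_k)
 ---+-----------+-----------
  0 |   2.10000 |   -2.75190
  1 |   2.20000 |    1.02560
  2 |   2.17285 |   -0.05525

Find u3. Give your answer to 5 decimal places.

u3 = 2.17285 − (-0.05525)·(2.17285 − 2.20000) / (-0.05525 − 1.02560)
   = 2.17285 − (0.0015000)/(-1.0808500) = 2.1742378

2.17424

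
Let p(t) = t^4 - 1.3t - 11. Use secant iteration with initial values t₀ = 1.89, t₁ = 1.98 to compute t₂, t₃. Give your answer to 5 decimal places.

p(1.89) = -0.6971016, p(1.98) = 1.7955362
t₂ = 1.9800000 − 1.7955362·(1.9800000 − 1.8900000) / (1.7955362 − (-0.6971016)) = 1.9800000 − (0.1615983)/(2.4926378) = 1.9151698
p(1.9151698) = -0.0364116
t₃ = 1.9151698 − (-0.0364116)·(1.9151698 − 1.9800000) / (-0.0364116 − 1.7955362) = 1.9151698 − (0.0023606)/(-1.8319478) = 1.9164583

1.91517, 1.91646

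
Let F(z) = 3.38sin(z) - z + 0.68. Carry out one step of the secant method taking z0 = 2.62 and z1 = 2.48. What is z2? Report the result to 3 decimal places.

F(2.62) = -0.25588, F(2.48) = 0.27658
z2 = 2.48000 − 0.27658·(2.48000 − 2.62000) / (0.27658 − (-0.25588)) = 2.48000 − (-0.03872)/(0.53246) = 2.55272

2.553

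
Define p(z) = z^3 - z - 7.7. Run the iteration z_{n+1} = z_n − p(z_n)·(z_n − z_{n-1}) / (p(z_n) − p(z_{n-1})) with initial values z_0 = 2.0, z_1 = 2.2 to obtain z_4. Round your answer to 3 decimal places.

2.143

p(2.0) = -1.70000, p(2.2) = 0.74800
z_2 = 2.20000 − 0.74800·(2.20000 − 2.00000) / (0.74800 − (-1.70000)) = 2.20000 − (0.14960)/(2.44800) = 2.13889
p(2.13889) = -0.05380
z_3 = 2.13889 − (-0.05380)·(2.13889 − 2.20000) / (-0.05380 − 0.74800) = 2.13889 − (0.00329)/(-0.80180) = 2.14299
p(2.14299) = -0.00152
z_4 = 2.14299 − (-0.00152)·(2.14299 − 2.13889) / (-0.00152 − (-0.05380)) = 2.14299 − (-0.00001)/(0.05229) = 2.14311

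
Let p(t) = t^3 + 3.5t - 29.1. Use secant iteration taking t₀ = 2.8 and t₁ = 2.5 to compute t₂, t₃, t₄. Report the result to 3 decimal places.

p(2.8) = 2.65200, p(2.5) = -4.72500
t₂ = 2.50000 − (-4.72500)·(2.50000 − 2.80000) / (-4.72500 − 2.65200) = 2.50000 − (1.41750)/(-7.37700) = 2.69215
p(2.69215) = -0.16562
t₃ = 2.69215 − (-0.16562)·(2.69215 − 2.50000) / (-0.16562 − (-4.72500)) = 2.69215 − (-0.03182)/(4.55938) = 2.69913
p(2.69913) = 0.01097
t₄ = 2.69913 − 0.01097·(2.69913 − 2.69215) / (0.01097 − (-0.16562)) = 2.69913 − (0.00008)/(0.17659) = 2.69870

2.692, 2.699, 2.699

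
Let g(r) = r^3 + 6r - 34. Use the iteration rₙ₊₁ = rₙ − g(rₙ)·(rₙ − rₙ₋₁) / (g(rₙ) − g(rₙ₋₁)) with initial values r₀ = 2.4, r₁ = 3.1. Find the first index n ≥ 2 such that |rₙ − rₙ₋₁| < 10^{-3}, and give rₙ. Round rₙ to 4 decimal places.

n = 5, rₙ = 2.6311

g(2.4) = -5.776000, g(3.1) = 14.391000
r₂ = 3.100000 − 14.391000·(0.700000)/(20.167000) = 2.600486;  |Δ| = 0.499514
g(2.600486) = -0.811228
r₃ = 2.600486 − (-0.811228)·(-0.499514)/(-15.202228) = 2.627141;  |Δ| = 0.026655
g(2.627141) = -0.104963
r₄ = 2.627141 − (-0.104963)·(0.026655)/(0.706265) = 2.631103;  |Δ| = 0.003961
g(2.631103) = 0.000953
r₅ = 2.631103 − 0.000953·(0.003961)/(0.105916) = 2.631067;  |Δ| = 0.000036
|r₅ − r₄| = 0.000036 < 10^{-3}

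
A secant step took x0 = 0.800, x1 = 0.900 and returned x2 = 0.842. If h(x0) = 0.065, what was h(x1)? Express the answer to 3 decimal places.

The secant line through (0.800, 0.065) and (0.900, h(x1)) crosses zero at x2 = 0.842.
So (0.800, 0.065), (0.900, h(x1)), (0.842, 0) are collinear:
h(x1) = 0.065 · (0.900 − 0.842) / (0.800 − 0.842) = 0.065 · (0.05800)/(-0.04200) = -0.08976

-0.090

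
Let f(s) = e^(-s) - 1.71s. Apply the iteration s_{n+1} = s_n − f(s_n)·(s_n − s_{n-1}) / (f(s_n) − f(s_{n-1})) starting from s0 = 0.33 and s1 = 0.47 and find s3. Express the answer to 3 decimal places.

0.394

f(0.33) = 0.15462, f(0.47) = -0.17870
s2 = 0.47000 − (-0.17870)·(0.47000 − 0.33000) / (-0.17870 − 0.15462) = 0.47000 − (-0.02502)/(-0.33332) = 0.39494
f(0.39494) = -0.00164
s3 = 0.39494 − (-0.00164)·(0.39494 − 0.47000) / (-0.00164 − (-0.17870)) = 0.39494 − (0.00012)/(0.17706) = 0.39425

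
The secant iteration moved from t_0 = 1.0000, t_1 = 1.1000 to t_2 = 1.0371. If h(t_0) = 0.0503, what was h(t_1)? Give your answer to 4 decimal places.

The secant line through (1.0000, 0.0503) and (1.1000, h(t_1)) crosses zero at t_2 = 1.0371.
So (1.0000, 0.0503), (1.1000, h(t_1)), (1.0371, 0) are collinear:
h(t_1) = 0.0503 · (1.1000 − 1.0371) / (1.0000 − 1.0371) = 0.0503 · (0.062900)/(-0.037100) = -0.085280

-0.0853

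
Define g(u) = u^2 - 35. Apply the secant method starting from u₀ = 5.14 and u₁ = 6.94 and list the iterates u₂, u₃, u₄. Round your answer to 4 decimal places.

g(5.14) = -8.580400, g(6.94) = 13.163600
u₂ = 6.940000 − 13.163600·(6.940000 − 5.140000) / (13.163600 − (-8.580400)) = 6.940000 − (23.694480)/(21.744000) = 5.850298
g(5.850298) = -0.774013
u₃ = 5.850298 − (-0.774013)·(5.850298 − 6.940000) / (-0.774013 − 13.163600) = 5.850298 − (0.843444)/(-13.937613) = 5.910814
g(5.910814) = -0.062282
u₄ = 5.910814 − (-0.062282)·(5.910814 − 5.850298) / (-0.062282 − (-0.774013)) = 5.910814 − (-0.003769)/(0.711731) = 5.916109

5.8503, 5.9108, 5.9161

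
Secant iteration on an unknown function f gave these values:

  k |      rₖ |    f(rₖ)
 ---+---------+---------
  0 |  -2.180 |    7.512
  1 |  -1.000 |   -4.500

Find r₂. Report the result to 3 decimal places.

r₂ = -1.000 − (-4.500)·(-1.000 − (-2.180)) / (-4.500 − 7.512)
   = -1.000 − (-5.31000)/(-12.01200) = -1.44206

-1.442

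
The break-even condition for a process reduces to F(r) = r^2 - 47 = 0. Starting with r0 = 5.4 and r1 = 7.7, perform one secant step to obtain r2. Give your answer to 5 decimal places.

6.76183

F(5.4) = -17.8400000, F(7.7) = 12.2900000
r2 = 7.7000000 − 12.2900000·(7.7000000 − 5.4000000) / (12.2900000 − (-17.8400000)) = 7.7000000 − (28.2670000)/(30.1300000) = 6.7618321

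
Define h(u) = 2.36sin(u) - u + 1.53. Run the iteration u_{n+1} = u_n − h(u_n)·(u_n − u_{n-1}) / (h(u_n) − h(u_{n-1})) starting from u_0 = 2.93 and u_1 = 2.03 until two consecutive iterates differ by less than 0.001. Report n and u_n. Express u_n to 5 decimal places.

n = 5, u_n = 2.64805

h(2.93) = -0.9043592, h(2.03) = 1.6155175
u_2 = 2.0300000 − 1.6155175·(-0.9000000)/(2.5198767) = 2.6069988;  |Δ| = 0.5769988
h(2.6069988) = 0.1254014
u_3 = 2.6069988 − 0.1254014·(0.5769988)/(-1.4901161) = 2.6555564;  |Δ| = 0.0485576
h(2.6555564) = -0.0231417
u_4 = 2.6555564 − (-0.0231417)·(0.0485576)/(-0.1485432) = 2.6479915;  |Δ| = 0.0075648
h(2.6479915) = 0.0001769
u_5 = 2.6479915 − 0.0001769·(-0.0075648)/(0.0233187) = 2.6480489;  |Δ| = 0.0000574
|u_5 − u_4| = 0.0000574 < 0.001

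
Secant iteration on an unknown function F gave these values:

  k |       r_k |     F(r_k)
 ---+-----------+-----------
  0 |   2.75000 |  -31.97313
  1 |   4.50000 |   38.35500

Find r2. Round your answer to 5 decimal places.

r2 = 4.50000 − 38.35500·(4.50000 − 2.75000) / (38.35500 − (-31.97313))
   = 4.50000 − (67.1212500)/(70.3281300) = 3.5455988

3.54560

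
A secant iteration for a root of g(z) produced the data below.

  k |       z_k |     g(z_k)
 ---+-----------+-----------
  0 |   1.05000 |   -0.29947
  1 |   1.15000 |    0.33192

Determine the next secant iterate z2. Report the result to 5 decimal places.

z2 = 1.15000 − 0.33192·(1.15000 − 1.05000) / (0.33192 − (-0.29947))
   = 1.15000 − (0.0331920)/(0.6313900) = 1.0974303

1.09743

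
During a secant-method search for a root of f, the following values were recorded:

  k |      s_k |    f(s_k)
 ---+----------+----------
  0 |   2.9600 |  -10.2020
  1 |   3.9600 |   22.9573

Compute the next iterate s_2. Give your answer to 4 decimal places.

s_2 = 3.9600 − 22.9573·(3.9600 − 2.9600) / (22.9573 − (-10.2020))
   = 3.9600 − (22.957300)/(33.159300) = 3.267666

3.2677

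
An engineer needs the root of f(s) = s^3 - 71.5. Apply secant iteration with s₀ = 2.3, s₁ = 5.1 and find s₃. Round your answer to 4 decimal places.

4.0512

f(2.3) = -59.333000, f(5.1) = 61.151000
s₂ = 5.100000 − 61.151000·(5.100000 − 2.300000) / (61.151000 − (-59.333000)) = 5.100000 − (171.222800)/(120.484000) = 3.678875
f(3.678875) = -21.709651
s₃ = 3.678875 − (-21.709651)·(3.678875 − 5.100000) / (-21.709651 − 61.151000) = 3.678875 − (30.852124)/(-82.860651) = 4.051213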